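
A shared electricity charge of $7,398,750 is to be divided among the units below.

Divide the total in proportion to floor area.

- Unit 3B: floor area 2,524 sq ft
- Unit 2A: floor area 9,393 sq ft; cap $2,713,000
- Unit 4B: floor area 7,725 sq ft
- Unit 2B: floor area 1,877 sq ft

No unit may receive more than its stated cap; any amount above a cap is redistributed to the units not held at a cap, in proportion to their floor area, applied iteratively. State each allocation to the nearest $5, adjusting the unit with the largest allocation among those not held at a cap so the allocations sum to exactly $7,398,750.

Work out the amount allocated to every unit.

Unit 3B: $975,330 | Unit 2A: $2,713,000 | Unit 4B: $2,985,105 | Unit 2B: $725,315

Floor area total: 21,519.
Proportional shares (ignoring caps): Unit 3B 867,811.93; Unit 2A 3,229,539.42; Unit 4B 2,656,040.88; Unit 2B 645,357.77.
Capped: Unit 2A ($2,713,000); residual $4,685,750 reallocated over remaining floor area 12,126.
Shares after redistribution: Unit 3B 975,328.47 → $975,330; Unit 4B 2,985,107.93 → $2,985,110; Unit 2B 725,313.60 → $725,315.
Rounding difference −$5 applied to Unit 4B → $2,985,105.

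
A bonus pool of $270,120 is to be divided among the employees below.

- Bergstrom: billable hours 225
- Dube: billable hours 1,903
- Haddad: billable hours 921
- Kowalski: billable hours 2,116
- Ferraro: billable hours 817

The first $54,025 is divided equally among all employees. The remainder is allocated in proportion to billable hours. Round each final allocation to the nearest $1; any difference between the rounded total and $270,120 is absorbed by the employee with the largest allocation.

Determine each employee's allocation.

Bergstrom: $18,933 · Dube: $79,549 · Haddad: $44,075 · Kowalski: $87,245 · Ferraro: $40,318

$54,025 shared equally gives $10,805 per employee.
Remainder $216,095 by billable hours (total 5,982): Bergstrom 8,127.95 → $8,128; Dube 68,744.36 → $68,744; Haddad 33,270.39 → $33,270; Kowalski 76,438.82 → $76,439; Ferraro 29,513.48 → $29,513.
Rounding difference +$1 on remainder applied to Kowalski.
Totals: Bergstrom $10,805 + $8,128 = $18,933; Dube $10,805 + $68,744 = $79,549; Haddad $10,805 + $33,270 = $44,075; Kowalski $10,805 + $76,440 = $87,245; Ferraro $10,805 + $29,513 = $40,318.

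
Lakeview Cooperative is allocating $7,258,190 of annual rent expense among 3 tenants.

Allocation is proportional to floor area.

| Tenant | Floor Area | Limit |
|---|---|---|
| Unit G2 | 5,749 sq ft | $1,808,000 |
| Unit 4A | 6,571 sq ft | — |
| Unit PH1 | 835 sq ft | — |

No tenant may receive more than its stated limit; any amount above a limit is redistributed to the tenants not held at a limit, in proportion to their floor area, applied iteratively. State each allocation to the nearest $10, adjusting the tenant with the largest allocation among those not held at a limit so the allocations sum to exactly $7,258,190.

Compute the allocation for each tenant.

Floor area total: 13,155.
Unconstrained shares: Unit G2 3,171,975.24; Unit 4A 3,625,508.67; Unit PH1 460,706.09.
Held at cap: Unit G2 ($1,808,000); residual $5,450,190 reallocated over remaining floor area 7,406.
Shares after redistribution: Unit 4A 4,835,700.58 → $4,835,700; Unit PH1 614,489.42 → $614,490.

Unit G2: $1,808,000 | Unit 4A: $4,835,700 | Unit PH1: $614,490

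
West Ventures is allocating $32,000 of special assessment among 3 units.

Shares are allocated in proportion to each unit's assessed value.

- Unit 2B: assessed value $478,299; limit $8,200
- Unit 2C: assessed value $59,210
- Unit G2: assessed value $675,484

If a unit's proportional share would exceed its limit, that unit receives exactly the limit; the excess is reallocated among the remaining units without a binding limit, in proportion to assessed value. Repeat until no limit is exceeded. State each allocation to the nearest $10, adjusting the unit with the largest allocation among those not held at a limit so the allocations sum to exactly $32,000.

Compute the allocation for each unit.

Combined assessed value = 1,212,993.
Proportional shares (ignoring caps): Unit 2B 12,618.02; Unit 2C 1,562.02; Unit G2 17,819.96.
Held at cap: Unit 2B ($8,200); residual $23,800 reallocated over remaining assessed value 734,694.
Shares after redistribution: Unit 2C 1,918.07 → $1,920; Unit G2 21,881.93 → $21,880.

Unit 2B: $8,200 · Unit 2C: $1,920 · Unit G2: $21,880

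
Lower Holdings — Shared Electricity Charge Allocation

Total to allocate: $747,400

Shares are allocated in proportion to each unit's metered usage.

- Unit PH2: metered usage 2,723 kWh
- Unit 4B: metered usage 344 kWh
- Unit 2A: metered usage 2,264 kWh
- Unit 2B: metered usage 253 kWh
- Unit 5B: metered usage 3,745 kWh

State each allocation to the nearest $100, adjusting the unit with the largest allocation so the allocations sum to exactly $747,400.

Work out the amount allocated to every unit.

Sum of metered usage: 9,329.
Raw shares: Unit PH2 2,723/9,329 × $747,400 = 218,155.24; Unit 4B 344/9,329 × $747,400 = 27,559.82; Unit 2A 2,264/9,329 × $747,400 = 181,382.10; Unit 2B 253/9,329 × $747,400 = 20,269.29; Unit 5B 3,745/9,329 × $747,400 = 300,033.55.
After rounding ($100): Unit PH2 $218,200; Unit 4B $27,600; Unit 2A $181,400; Unit 2B $20,300; Unit 5B $300,000. Sum = $747,500.
Difference $747,400 − $747,500 = −$100 applied to largest allocation (Unit 5B): Unit 5B becomes $299,900.

Unit PH2: $218,200 | Unit 4B: $27,600 | Unit 2A: $181,400 | Unit 2B: $20,300 | Unit 5B: $299,900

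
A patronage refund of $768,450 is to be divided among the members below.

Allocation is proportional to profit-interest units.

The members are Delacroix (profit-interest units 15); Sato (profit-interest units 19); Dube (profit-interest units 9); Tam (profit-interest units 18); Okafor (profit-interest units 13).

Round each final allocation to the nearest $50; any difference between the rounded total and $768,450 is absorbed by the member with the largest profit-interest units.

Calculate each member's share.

Delacroix: $155,750 · Sato: $197,350 · Dube: $93,450 · Tam: $186,900 · Okafor: $135,000

Combined profit-interest units = 15 + 19 + 9 + 18 + 13 = 74.
Raw shares: Delacroix 155,766.89; Sato 197,304.73; Dube 93,460.14; Tam 186,920.27; Okafor 134,997.97.
After rounding ($50): Delacroix $155,750; Sato $197,300; Dube $93,450; Tam $186,900; Okafor $135,000. Sum = $768,400.
Difference $768,450 − $768,400 = +$50 applied to largest profit-interest units (Sato): Sato becomes $197,350.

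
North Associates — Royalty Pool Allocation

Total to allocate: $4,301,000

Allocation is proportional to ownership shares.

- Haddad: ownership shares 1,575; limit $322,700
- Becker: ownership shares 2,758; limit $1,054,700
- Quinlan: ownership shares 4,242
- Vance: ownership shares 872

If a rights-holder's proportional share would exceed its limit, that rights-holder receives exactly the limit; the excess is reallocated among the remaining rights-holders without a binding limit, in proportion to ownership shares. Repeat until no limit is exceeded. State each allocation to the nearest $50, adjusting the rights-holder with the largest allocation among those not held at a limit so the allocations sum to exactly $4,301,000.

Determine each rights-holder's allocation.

Haddad: $322,700; Becker: $1,054,700; Quinlan: $2,425,100; Vance: $498,500

Total ownership shares = 9,447.
Proportional shares (ignoring caps): Haddad 717,060.97; Becker 1,255,653.43; Quinlan 1,931,284.22; Vance 397,001.38.
Held at cap: Haddad ($322,700), Becker ($1,054,700); remaining pool $2,923,600 reallocated over remaining ownership shares 5,114.
Redistributed shares: Quinlan 2,425,090.18 → $2,425,100; Vance 498,509.82 → $498,500.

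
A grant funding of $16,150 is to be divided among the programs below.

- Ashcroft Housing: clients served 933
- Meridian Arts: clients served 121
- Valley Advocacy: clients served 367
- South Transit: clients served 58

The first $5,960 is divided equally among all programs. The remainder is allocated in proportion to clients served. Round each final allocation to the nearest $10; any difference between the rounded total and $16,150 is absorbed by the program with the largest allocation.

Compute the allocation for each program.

Ashcroft Housing: $7,920 | Meridian Arts: $2,320 | Valley Advocacy: $4,020 | South Transit: $1,890

$5,960 shared equally gives $1,490 per program.
Remainder $10,190 by clients served (total 1,479): Ashcroft Housing 6,428.17 → $6,430; Meridian Arts 833.66 → $830; Valley Advocacy 2,528.55 → $2,530; South Transit 399.61 → $400.
Totals: Ashcroft Housing $1,490 + $6,430 = $7,920; Meridian Arts $1,490 + $830 = $2,320; Valley Advocacy $1,490 + $2,530 = $4,020; South Transit $1,490 + $400 = $1,890.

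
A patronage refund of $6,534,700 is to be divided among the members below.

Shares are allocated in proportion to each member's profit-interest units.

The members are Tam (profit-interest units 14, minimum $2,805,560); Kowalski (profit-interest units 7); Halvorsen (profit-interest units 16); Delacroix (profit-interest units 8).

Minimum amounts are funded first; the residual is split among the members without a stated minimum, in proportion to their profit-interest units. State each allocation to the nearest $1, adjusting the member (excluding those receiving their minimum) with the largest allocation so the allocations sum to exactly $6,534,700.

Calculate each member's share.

Fund the minimums — Tam $2,805,560. Residual $3,729,140.
Residual split over remaining profit-interest units 31: Kowalski 842,063.87 → $842,064; Halvorsen 1,924,717.42 → $1,924,717; Delacroix 962,358.71 → $962,359.

Tam: $2,805,560; Kowalski: $842,064; Halvorsen: $1,924,717; Delacroix: $962,359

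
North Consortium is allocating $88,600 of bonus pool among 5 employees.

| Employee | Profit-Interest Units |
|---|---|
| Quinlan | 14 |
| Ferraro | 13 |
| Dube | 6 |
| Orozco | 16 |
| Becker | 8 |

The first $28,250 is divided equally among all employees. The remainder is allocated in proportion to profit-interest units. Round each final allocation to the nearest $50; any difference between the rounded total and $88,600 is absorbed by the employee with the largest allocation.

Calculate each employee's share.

$28,250 shared equally gives $5,650 per employee.
Remainder $60,350 by profit-interest units (total 57): Quinlan 14,822.81 → $14,800; Ferraro 13,764.04 → $13,750; Dube 6,352.63 → $6,350; Orozco 16,940.35 → $16,950; Becker 8,470.18 → $8,450.
Rounding difference +$50 on remainder applied to Orozco.
Totals: Quinlan $5,650 + $14,800 = $20,450; Ferraro $5,650 + $13,750 = $19,400; Dube $5,650 + $6,350 = $12,000; Orozco $5,650 + $17,000 = $22,650; Becker $5,650 + $8,450 = $14,100.

Quinlan: $20,450 | Ferraro: $19,400 | Dube: $12,000 | Orozco: $22,650 | Becker: $14,100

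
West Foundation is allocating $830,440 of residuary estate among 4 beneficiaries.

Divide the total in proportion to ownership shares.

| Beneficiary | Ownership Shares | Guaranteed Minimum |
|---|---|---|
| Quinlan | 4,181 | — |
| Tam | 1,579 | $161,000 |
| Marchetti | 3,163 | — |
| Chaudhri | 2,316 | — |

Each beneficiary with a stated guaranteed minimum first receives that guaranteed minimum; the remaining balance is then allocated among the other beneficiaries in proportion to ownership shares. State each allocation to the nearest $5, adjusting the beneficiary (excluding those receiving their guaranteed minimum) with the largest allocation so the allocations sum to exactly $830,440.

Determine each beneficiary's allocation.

Quinlan: $289,745 | Tam: $161,000 | Marchetti: $219,195 | Chaudhri: $160,500

Fund the minimums — Tam $161,000. Remaining pool $669,440.
Remaining pool split over remaining ownership shares 9,660: Quinlan 289,744.17 → $289,745; Marchetti 219,196.55 → $219,195; Chaudhri 160,499.28 → $160,500.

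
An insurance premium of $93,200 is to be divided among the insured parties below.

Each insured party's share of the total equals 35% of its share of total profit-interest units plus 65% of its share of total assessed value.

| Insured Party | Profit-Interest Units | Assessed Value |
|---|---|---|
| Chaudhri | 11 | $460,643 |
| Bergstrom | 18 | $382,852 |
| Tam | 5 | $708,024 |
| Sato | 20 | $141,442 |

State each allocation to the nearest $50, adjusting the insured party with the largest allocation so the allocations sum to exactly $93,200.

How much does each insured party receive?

Totals — profit-interest units 54, assessed value 1,692,961.
Composite weights (35% profit-interest units + 65% assessed value): Chaudhri 0.2482; Bergstrom 0.2637; Tam 0.3042; Sato 0.1839.
Unrounded shares: Chaudhri 23,128.21; Bergstrom 24,573.10; Tam 28,355.92; Sato 17,142.77.
After rounding ($50): Chaudhri $23,150; Bergstrom $24,550; Tam $28,350; Sato $17,150. Sum = $93,200.
Rounded total matches; no reconciliation needed.

Chaudhri: $23,150; Bergstrom: $24,550; Tam: $28,350; Sato: $17,150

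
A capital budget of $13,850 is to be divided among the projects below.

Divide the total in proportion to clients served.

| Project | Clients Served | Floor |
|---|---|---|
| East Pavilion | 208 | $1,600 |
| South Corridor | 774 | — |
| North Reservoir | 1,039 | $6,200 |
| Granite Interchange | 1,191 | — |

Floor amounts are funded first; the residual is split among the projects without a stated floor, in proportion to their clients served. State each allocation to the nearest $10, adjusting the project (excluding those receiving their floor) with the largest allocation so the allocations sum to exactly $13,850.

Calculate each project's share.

Minimums first: East Pavilion $1,600; North Reservoir $6,200. Remaining pool $6,050.
Remaining pool split over remaining clients served 1,965: South Corridor 2,383.05 → $2,380; Granite Interchange 3,666.95 → $3,670.

East Pavilion: $1,600 · South Corridor: $2,380 · North Reservoir: $6,200 · Granite Interchange: $3,670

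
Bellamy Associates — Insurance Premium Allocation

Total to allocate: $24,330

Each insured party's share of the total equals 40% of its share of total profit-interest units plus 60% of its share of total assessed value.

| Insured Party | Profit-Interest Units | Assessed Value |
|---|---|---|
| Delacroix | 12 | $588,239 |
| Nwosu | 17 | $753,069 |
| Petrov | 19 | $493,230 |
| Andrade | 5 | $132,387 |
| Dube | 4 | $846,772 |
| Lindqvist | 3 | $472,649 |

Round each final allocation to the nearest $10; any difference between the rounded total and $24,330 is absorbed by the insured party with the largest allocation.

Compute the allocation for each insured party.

Profit-interest units total 60; assessed value total 3,286,346.
Blended shares (40% profit-interest units + 60% assessed value): Delacroix 0.1874; Nwosu 0.2508; Petrov 0.2167; Andrade 0.0575; Dube 0.1813; Lindqvist 0.1063.
Proportional shares: Delacroix 4,559.37; Nwosu 6,102.54; Petrov 5,272.74; Andrade 1,399.07; Dube 4,410.17; Lindqvist 2,586.11.
Rounded to nearest $10: Delacroix $4,560; Nwosu $6,100; Petrov $5,270; Andrade $1,400; Dube $4,410; Lindqvist $2,590. Sum = $24,330.
Rounded total matches; no reconciliation needed.

Delacroix: $4,560 · Nwosu: $6,100 · Petrov: $5,270 · Andrade: $1,400 · Dube: $4,410 · Lindqvist: $2,590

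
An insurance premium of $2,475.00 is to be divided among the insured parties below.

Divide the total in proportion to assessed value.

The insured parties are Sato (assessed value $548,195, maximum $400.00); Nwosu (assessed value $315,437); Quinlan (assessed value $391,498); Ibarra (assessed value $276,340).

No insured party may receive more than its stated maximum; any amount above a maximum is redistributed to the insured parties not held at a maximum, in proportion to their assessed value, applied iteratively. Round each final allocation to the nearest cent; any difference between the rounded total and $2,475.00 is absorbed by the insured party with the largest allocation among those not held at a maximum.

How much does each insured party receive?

Sato: $400.00 | Nwosu: $665.67 | Quinlan: $826.17 | Ibarra: $583.16

Sum of assessed value: 1,531,470.
Unconstrained shares: Sato 885.9348; Nwosu 509.7760; Quinlan 632.6977; Ibarra 446.5915.
Cap binds for Sato ($400.00); balance $2,075.00 reallocated over remaining assessed value 983,275.
Shares after redistribution: Nwosu 665.66502 → $665.67; Quinlan 826.1761 → $826.18; Ibarra 583.1588 → $583.16.
Rounding difference −$0.01 applied to Quinlan → $826.17.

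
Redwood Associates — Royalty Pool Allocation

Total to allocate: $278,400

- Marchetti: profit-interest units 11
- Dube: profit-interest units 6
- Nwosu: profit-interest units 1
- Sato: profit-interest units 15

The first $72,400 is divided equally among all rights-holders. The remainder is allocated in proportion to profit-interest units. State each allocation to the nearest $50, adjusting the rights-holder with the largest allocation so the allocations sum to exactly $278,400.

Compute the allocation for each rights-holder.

First tranche $72,400 split equally: $18,100 each.
Remainder $206,000 by profit-interest units (total 33): Marchetti 68,666.67 → $68,650; Dube 37,454.55 → $37,450; Nwosu 6,242.42 → $6,250; Sato 93,636.36 → $93,650.
Totals: Marchetti $18,100 + $68,650 = $86,750; Dube $18,100 + $37,450 = $55,550; Nwosu $18,100 + $6,250 = $24,350; Sato $18,100 + $93,650 = $111,750.

Marchetti: $86,750; Dube: $55,550; Nwosu: $24,350; Sato: $111,750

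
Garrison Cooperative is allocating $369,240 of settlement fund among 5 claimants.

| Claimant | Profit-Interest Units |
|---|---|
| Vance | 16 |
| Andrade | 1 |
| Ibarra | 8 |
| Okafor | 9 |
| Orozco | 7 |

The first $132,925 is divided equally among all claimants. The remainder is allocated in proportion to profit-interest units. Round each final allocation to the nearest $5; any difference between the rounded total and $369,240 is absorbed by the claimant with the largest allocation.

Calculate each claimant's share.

First tranche $132,925 split equally: $26,585 each.
Remainder $236,315 by profit-interest units (total 41): Vance 92,220.49 → $92,220; Andrade 5,763.78 → $5,765; Ibarra 46,110.24 → $46,110; Okafor 51,874.02 → $51,875; Orozco 40,346.46 → $40,345.
Totals: Vance $26,585 + $92,220 = $118,805; Andrade $26,585 + $5,765 = $32,350; Ibarra $26,585 + $46,110 = $72,695; Okafor $26,585 + $51,875 = $78,460; Orozco $26,585 + $40,345 = $66,930.

Vance: $118,805 · Andrade: $32,350 · Ibarra: $72,695 · Okafor: $78,460 · Orozco: $66,930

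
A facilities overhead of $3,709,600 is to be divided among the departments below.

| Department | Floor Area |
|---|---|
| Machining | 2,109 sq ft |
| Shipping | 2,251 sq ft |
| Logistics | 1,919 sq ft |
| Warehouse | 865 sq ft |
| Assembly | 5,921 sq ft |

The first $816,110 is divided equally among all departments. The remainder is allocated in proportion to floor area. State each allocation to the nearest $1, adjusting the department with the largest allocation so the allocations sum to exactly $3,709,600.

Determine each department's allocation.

Machining: $630,300 | Shipping: $661,748 | Logistics: $588,221 | Warehouse: $354,793 | Assembly: $1,474,538

Equal tier: $816,110 ÷ 5 = $163,222 apiece.
Remainder $2,893,490 by floor area (total 13,065): Machining 467,077.72 → $467,078; Shipping 498,526.29 → $498,526; Logistics 424,998.65 → $424,999; Warehouse 191,570.52 → $191,571; Assembly 1,311,316.82 → $1,311,317.
Rounding difference −$1 on remainder applied to Assembly.
Totals: Machining $163,222 + $467,078 = $630,300; Shipping $163,222 + $498,526 = $661,748; Logistics $163,222 + $424,999 = $588,221; Warehouse $163,222 + $191,571 = $354,793; Assembly $163,222 + $1,311,316 = $1,474,538.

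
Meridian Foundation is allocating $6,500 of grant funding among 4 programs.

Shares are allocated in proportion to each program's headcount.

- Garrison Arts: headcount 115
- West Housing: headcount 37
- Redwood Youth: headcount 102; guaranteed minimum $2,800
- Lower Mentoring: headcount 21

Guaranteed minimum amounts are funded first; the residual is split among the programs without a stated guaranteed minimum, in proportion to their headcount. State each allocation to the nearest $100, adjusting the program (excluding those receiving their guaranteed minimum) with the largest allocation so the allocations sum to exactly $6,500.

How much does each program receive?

Fund the minimums — Redwood Youth $2,800. Balance $3,700.
Balance split over remaining headcount 173: Garrison Arts 2,459.54 → $2,500; West Housing 791.33 → $800; Lower Mentoring 449.13 → $400.

Garrison Arts: $2,500 | West Housing: $800 | Redwood Youth: $2,800 | Lower Mentoring: $400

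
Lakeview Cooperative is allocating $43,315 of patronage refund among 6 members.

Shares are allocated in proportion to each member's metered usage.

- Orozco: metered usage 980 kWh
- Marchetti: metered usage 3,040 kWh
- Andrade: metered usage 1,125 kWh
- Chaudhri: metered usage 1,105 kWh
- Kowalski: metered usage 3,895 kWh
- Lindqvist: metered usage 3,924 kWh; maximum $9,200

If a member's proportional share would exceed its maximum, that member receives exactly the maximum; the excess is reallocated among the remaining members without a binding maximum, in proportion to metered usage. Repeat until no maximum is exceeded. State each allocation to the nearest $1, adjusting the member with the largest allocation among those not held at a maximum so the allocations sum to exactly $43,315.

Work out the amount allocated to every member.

Metered usage total: 14,069.
Pro-rata shares before constraints: Orozco 3,017.18; Marchetti 9,359.41; Andrade 3,463.60; Chaudhri 3,402.02; Kowalski 11,991.75; Lindqvist 12,081.03.
Held at cap: Lindqvist ($9,200); remaining pool $34,115 reallocated over remaining metered usage 10,145.
Shares after redistribution: Orozco 3,295.49 → $3,295; Marchetti 10,222.73 → $10,223; Andrade 3,783.08 → $3,783; Chaudhri 3,715.83 → $3,716; Kowalski 13,097.87 → $13,098.

Orozco: $3,295 · Marchetti: $10,223 · Andrade: $3,783 · Chaudhri: $3,716 · Kowalski: $13,098 · Lindqvist: $9,200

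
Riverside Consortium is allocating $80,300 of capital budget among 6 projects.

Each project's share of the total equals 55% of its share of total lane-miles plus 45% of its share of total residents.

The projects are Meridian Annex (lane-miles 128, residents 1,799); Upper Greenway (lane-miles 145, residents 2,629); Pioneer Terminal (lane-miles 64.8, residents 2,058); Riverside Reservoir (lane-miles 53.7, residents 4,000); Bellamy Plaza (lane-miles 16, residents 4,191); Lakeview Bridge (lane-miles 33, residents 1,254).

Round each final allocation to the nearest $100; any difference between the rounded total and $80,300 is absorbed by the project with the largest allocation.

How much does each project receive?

Lane-miles total 440.5; residents total 15,931.
Blended shares (55% lane-miles + 45% residents): Meridian Annex 0.2106; Upper Greenway 0.2553; Pioneer Terminal 0.1390; Riverside Reservoir 0.1800; Bellamy Plaza 0.1384; Lakeview Bridge 0.0766.
Unrounded shares: Meridian Annex 16,913.94; Upper Greenway 20,501.00; Pioneer Terminal 11,164.91; Riverside Reservoir 14,456.90; Bellamy Plaza 11,110.28; Lakeview Bridge 6,152.96.
After rounding ($100): Meridian Annex $16,900; Upper Greenway $20,500; Pioneer Terminal $11,200; Riverside Reservoir $14,500; Bellamy Plaza $11,100; Lakeview Bridge $6,200. Sum = $80,400.
Difference $80,300 − $80,400 = −$100 applied to largest allocation (Upper Greenway): Upper Greenway becomes $20,400.

Meridian Annex: $16,900 · Upper Greenway: $20,400 · Pioneer Terminal: $11,200 · Riverside Reservoir: $14,500 · Bellamy Plaza: $11,100 · Lakeview Bridge: $6,200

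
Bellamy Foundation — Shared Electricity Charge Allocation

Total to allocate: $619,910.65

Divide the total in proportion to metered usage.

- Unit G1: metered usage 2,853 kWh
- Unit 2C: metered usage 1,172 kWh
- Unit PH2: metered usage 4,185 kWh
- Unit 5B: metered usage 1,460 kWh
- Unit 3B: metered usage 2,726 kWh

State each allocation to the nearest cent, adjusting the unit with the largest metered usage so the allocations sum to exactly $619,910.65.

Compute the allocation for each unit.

Metered usage total: 2,853 + 1,172 + 4,185 + 1,460 + 2,726 = 12,396.
Raw shares: Unit G1 142,675.4666; Unit 2C 58,610.4616; Unit PH2 209,287.3564; Unit 5B 73,013.0323; Unit 3B 136,324.3330.
Rounded to nearest cent: Unit G1 $142,675.47; Unit 2C $58,610.46; Unit PH2 $209,287.36; Unit 5B $73,013.03; Unit 3B $136,324.33. Sum = $619,910.65.
Sum already equals the total — no adjustment.

Unit G1: $142,675.47; Unit 2C: $58,610.46; Unit PH2: $209,287.36; Unit 5B: $73,013.03; Unit 3B: $136,324.33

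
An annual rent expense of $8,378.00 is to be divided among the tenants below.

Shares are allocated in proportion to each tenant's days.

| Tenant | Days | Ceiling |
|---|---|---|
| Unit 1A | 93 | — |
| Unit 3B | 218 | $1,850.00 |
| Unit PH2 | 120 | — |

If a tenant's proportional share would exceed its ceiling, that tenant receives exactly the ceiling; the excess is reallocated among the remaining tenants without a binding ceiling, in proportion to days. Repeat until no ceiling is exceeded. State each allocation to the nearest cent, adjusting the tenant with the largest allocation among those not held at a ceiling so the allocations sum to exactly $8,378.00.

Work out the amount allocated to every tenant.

Sum of days: 431.
Proportional shares (ignoring caps): Unit 1A 1,807.7819; Unit 3B 4,237.5963; Unit PH2 2,332.6218.
Cap binds for Unit 3B ($1,850.00); remaining pool $6,528.00 reallocated over remaining days 213.
Shares after redistribution: Unit 1A 2,850.2535 → $2,850.25; Unit PH2 3,677.7465 → $3,677.75.

Unit 1A: $2,850.25 · Unit 3B: $1,850.00 · Unit PH2: $3,677.75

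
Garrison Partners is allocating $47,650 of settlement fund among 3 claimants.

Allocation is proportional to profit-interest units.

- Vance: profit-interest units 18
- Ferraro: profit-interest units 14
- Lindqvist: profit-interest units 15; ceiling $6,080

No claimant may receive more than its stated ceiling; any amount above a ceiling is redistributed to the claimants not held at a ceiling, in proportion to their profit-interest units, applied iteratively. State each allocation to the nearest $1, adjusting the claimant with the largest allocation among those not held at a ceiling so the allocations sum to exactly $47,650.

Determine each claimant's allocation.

Vance: $23,383; Ferraro: $18,187; Lindqvist: $6,080

Combined profit-interest units = 47.
Pro-rata shares before constraints: Vance 18,248.94; Ferraro 14,193.62; Lindqvist 15,207.45.
Held at cap: Lindqvist ($6,080); balance $41,570 reallocated over remaining profit-interest units 32.
Shares after redistribution: Vance 23,383.12 → $23,383; Ferraro 18,186.88 → $18,187.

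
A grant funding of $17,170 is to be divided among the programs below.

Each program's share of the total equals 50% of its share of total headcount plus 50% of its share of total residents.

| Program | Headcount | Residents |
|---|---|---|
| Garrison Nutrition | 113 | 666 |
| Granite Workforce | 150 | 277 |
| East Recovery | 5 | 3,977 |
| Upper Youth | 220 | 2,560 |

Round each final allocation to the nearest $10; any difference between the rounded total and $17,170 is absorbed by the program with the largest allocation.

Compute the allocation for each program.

Totals — headcount 488, residents 7,480.
Blended shares (50% headcount + 50% residents): Garrison Nutrition 0.1603; Granite Workforce 0.1722; East Recovery 0.2710; Upper Youth 0.3965.
Proportional shares: Garrison Nutrition 2,752.31; Granite Workforce 2,956.75; East Recovery 4,652.47; Upper Youth 6,808.47.
At nearest $10: Garrison Nutrition $2,750; Granite Workforce $2,960; East Recovery $4,650; Upper Youth $6,810. Sum = $17,170.
Rounded total matches; no reconciliation needed.

Garrison Nutrition: $2,750 · Granite Workforce: $2,960 · East Recovery: $4,650 · Upper Youth: $6,810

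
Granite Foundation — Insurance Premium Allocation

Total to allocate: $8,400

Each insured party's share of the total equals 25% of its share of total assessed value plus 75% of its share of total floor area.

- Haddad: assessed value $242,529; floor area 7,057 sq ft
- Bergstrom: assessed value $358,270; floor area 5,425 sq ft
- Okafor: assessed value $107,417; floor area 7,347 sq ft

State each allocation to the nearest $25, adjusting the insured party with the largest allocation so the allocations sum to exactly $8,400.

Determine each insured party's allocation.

Haddad: $2,975; Bergstrom: $2,775; Okafor: $2,650

Assessed value total 708,216; floor area total 19,829.
Blended shares (25% assessed value + 75% floor area): Haddad 0.3525; Bergstrom 0.3317; Okafor 0.3158.
Proportional shares: Haddad 2,961.27; Bergstrom 2,785.95; Okafor 2,652.78.
Rounded to nearest $25: Haddad $2,950; Bergstrom $2,775; Okafor $2,650. Sum = $8,375.
Difference $8,400 − $8,375 = +$25 applied to largest allocation (Haddad): Haddad becomes $2,975.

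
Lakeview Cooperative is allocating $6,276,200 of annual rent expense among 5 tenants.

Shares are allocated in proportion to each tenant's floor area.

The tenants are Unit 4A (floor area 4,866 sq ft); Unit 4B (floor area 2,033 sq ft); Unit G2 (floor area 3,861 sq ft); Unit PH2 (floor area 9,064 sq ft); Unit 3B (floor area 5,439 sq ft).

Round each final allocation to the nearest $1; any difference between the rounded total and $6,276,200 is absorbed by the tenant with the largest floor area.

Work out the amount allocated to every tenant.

Unit 4A: $1,208,882; Unit 4B: $505,067; Unit G2: $959,205; Unit PH2: $2,251,811; Unit 3B: $1,351,235

Floor area total: 4,866 + 2,033 + 3,861 + 9,064 + 5,439 = 25,263.
Pro-rata amounts: Unit 4A 1,208,882.13; Unit 4B 505,067.28; Unit G2 959,205.49; Unit PH2 2,251,810.03; Unit 3B 1,351,235.08.
Rounded to nearest $1: Unit 4A $1,208,882; Unit 4B $505,067; Unit G2 $959,205; Unit PH2 $2,251,810; Unit 3B $1,351,235. Sum = $6,276,199.
Difference $6,276,200 − $6,276,199 = +$1 applied to largest floor area (Unit PH2): Unit PH2 becomes $2,251,811.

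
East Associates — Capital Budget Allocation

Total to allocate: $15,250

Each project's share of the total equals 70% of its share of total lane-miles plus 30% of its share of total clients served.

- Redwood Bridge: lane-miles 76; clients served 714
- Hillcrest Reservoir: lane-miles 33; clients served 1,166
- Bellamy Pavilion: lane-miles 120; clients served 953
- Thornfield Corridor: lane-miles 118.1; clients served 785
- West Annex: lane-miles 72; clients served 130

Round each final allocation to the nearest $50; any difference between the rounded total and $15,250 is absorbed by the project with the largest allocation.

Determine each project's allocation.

Redwood Bridge: $2,800 | Hillcrest Reservoir: $2,250 | Bellamy Pavilion: $4,250 | Thornfield Corridor: $3,950 | West Annex: $2,000

Lane-miles total 419.1; clients served total 3,748.
Combined weights (70% lane-miles + 30% clients served): Redwood Bridge 0.1841; Hillcrest Reservoir 0.1484; Bellamy Pavilion 0.2767; Thornfield Corridor 0.2601; West Annex 0.1307.
Unrounded shares: Redwood Bridge 2,807.36; Hillcrest Reservoir 2,263.83; Bellamy Pavilion 4,219.83; Thornfield Corridor 3,966.37; West Annex 1,992.61.
At nearest $50: Redwood Bridge $2,800; Hillcrest Reservoir $2,250; Bellamy Pavilion $4,200; Thornfield Corridor $3,950; West Annex $2,000. Sum = $15,200.
Difference $15,250 − $15,200 = +$50 applied to largest allocation (Bellamy Pavilion): Bellamy Pavilion becomes $4,250.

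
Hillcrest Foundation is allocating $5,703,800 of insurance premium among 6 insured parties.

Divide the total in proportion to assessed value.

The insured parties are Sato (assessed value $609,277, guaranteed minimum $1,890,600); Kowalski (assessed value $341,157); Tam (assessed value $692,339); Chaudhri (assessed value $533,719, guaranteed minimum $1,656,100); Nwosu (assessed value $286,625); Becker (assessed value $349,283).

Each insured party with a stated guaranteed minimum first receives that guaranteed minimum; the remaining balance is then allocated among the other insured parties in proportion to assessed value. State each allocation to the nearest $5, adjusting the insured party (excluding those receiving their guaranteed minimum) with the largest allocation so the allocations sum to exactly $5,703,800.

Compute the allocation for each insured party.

Sato: $1,890,600; Kowalski: $440,820; Tam: $894,600; Chaudhri: $1,656,100; Nwosu: $370,360; Becker: $451,320

Minimums first: Sato $1,890,600; Chaudhri $1,656,100. Balance $2,157,100.
Balance split over remaining assessed value 1,669,404: Kowalski 440,821.85 → $440,820; Tam 894,597.39 → $894,595; Nwosu 370,358.99 → $370,360; Becker 451,321.76 → $451,320.
Rounding difference +$5 applied to Tam → $894,600.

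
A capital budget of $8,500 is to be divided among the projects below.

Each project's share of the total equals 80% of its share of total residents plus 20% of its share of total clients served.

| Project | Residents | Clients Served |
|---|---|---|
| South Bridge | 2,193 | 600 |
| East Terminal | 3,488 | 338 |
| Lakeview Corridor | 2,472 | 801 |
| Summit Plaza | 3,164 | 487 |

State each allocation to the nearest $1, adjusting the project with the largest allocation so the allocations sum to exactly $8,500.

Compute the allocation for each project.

South Bridge: $1,776 | East Terminal: $2,354 | Lakeview Corridor: $2,097 | Summit Plaza: $2,273

Residents total 11,317; clients served total 2,226.
Composite weights (80% residents + 20% clients served): South Bridge 0.2089; East Terminal 0.2769; Lakeview Corridor 0.2467; Summit Plaza 0.2674.
Proportional shares: South Bridge 1,775.92; East Terminal 2,353.95; Lakeview Corridor 2,097.07; Summit Plaza 2,273.06.
At nearest $1: South Bridge $1,776; East Terminal $2,354; Lakeview Corridor $2,097; Summit Plaza $2,273. Sum = $8,500.
Sum already equals the total — no adjustment.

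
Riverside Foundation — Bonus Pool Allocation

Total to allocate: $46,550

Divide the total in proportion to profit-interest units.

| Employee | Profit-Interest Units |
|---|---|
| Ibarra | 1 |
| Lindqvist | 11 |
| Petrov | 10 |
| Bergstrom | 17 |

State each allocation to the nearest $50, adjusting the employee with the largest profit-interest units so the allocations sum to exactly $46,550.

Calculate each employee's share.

Sum of profit-interest units: 1 + 11 + 10 + 17 = 39.
Unrounded shares: Ibarra 1,193.59; Lindqvist 13,129.49; Petrov 11,935.90; Bergstrom 20,291.03.
After rounding ($50): Ibarra $1,200; Lindqvist $13,150; Petrov $11,950; Bergstrom $20,300. Sum = $46,600.
Difference $46,550 − $46,600 = −$50 applied to largest profit-interest units (Bergstrom): Bergstrom becomes $20,250.

Ibarra: $1,200; Lindqvist: $13,150; Petrov: $11,950; Bergstrom: $20,250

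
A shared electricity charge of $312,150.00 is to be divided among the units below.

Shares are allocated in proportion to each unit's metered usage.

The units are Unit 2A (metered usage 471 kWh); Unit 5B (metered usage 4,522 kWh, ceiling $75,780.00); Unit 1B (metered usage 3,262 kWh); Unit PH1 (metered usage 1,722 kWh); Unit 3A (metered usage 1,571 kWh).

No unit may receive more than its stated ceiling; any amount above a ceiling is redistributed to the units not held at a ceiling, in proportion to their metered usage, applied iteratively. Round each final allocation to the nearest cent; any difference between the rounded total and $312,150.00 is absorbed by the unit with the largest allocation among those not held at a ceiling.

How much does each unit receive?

Unit 2A: $15,845.47 · Unit 5B: $75,780.00 · Unit 1B: $109,740.82 · Unit PH1: $57,931.84 · Unit 3A: $52,851.87

Combined metered usage = 11,548.
Proportional shares (ignoring caps): Unit 2A 12,731.4383; Unit 5B 122,232.6204; Unit 1B 88,173.9955; Unit PH1 46,546.7873; Unit 3A 42,465.1585.
Cap binds for Unit 5B ($75,780.00); residual $236,370.00 reallocated over remaining metered usage 7,026.
Shares after redistribution: Unit 2A 15,845.4697 → $15,845.47; Unit 1B 109,740.8113 → $109,740.81; Unit PH1 57,931.8446 → $57,931.84; Unit 3A 52,851.8745 → $52,851.87.
Rounding difference +$0.01 applied to Unit 1B → $109,740.82.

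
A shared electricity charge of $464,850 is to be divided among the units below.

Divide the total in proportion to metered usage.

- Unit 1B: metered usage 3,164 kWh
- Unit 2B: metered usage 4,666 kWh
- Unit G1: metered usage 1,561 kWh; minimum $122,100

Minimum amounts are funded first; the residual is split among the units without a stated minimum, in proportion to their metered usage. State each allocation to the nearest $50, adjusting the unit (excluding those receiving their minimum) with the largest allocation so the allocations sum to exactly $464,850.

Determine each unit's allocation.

Unit 1B: $138,500 · Unit 2B: $204,250 · Unit G1: $122,100

Fund the minimums — Unit G1 $122,100. Balance $342,750.
Balance split over remaining metered usage 7,830: Unit 1B 138,500.77 → $138,500; Unit 2B 204,249.23 → $204,250.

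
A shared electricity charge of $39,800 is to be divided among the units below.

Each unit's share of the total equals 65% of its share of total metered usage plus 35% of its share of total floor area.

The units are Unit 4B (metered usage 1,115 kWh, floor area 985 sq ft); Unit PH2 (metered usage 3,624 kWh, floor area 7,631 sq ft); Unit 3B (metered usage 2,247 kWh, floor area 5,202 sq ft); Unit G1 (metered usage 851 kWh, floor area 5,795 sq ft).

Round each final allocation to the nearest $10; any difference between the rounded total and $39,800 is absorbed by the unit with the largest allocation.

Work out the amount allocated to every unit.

Metered usage total 7,837; floor area total 19,613.
Composite weights (65% metered usage + 35% floor area): Unit 4B 0.1101; Unit PH2 0.4368; Unit 3B 0.2792; Unit G1 0.1740.
Raw shares: Unit 4B 4,380.21; Unit PH2 17,382.72; Unit 3B 11,112.05; Unit G1 6,925.02.
At nearest $10: Unit 4B $4,380; Unit PH2 $17,380; Unit 3B $11,110; Unit G1 $6,930. Sum = $39,800.
No rounding difference to absorb.

Unit 4B: $4,380 | Unit PH2: $17,380 | Unit 3B: $11,110 | Unit G1: $6,930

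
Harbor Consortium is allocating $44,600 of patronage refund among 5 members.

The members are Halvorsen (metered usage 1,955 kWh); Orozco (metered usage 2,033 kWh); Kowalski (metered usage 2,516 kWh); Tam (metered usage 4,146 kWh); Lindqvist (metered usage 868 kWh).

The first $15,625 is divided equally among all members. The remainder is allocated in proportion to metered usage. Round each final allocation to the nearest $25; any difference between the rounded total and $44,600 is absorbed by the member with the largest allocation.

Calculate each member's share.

$15,625 shared equally gives $3,125 per member.
Remainder $28,975 by metered usage (total 11,518): Halvorsen 4,918.05 → $4,925; Orozco 5,114.27 → $5,125; Kowalski 6,329.32 → $6,325; Tam 10,429.79 → $10,425; Lindqvist 2,183.56 → $2,175.
Totals: Halvorsen $3,125 + $4,925 = $8,050; Orozco $3,125 + $5,125 = $8,250; Kowalski $3,125 + $6,325 = $9,450; Tam $3,125 + $10,425 = $13,550; Lindqvist $3,125 + $2,175 = $5,300.

Halvorsen: $8,050 | Orozco: $8,250 | Kowalski: $9,450 | Tam: $13,550 | Lindqvist: $5,300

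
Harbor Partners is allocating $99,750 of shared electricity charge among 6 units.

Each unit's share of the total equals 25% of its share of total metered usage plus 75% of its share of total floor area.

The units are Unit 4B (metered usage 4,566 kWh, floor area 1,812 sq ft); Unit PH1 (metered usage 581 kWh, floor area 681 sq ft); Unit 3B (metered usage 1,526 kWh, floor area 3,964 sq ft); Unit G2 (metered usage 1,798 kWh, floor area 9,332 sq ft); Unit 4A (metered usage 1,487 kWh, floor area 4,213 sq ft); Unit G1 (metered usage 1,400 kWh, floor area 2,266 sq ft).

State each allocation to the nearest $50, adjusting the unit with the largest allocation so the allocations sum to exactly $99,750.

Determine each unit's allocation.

Totals — metered usage 11,358, floor area 22,268.
Combined weights (25% metered usage + 75% floor area): Unit 4B 0.1615; Unit PH1 0.0357; Unit 3B 0.1671; Unit G2 0.3539; Unit 4A 0.1746; Unit G1 0.1071.
Proportional shares: Unit 4B 16,112.73; Unit PH1 3,563.55; Unit 3B 16,668.09; Unit G2 35,299.84; Unit 4A 17,419.01; Unit G1 10,686.77.
At nearest $50: Unit 4B $16,100; Unit PH1 $3,550; Unit 3B $16,650; Unit G2 $35,300; Unit 4A $17,400; Unit G1 $10,700. Sum = $99,700.
Difference $99,750 − $99,700 = +$50 applied to largest allocation (Unit G2): Unit G2 becomes $35,350.

Unit 4B: $16,100 · Unit PH1: $3,550 · Unit 3B: $16,650 · Unit G2: $35,350 · Unit 4A: $17,400 · Unit G1: $10,700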